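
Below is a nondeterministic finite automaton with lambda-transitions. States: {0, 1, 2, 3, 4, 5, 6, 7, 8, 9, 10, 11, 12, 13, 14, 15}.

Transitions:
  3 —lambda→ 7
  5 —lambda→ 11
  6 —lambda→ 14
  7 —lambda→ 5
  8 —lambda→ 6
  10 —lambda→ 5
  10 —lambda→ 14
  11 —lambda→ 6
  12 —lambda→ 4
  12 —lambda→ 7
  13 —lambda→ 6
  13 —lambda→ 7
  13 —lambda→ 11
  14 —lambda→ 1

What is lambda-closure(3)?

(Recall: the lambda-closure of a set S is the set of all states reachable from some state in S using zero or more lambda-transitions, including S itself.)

{1, 3, 5, 6, 7, 11, 14}

Start with {3}.
From 3 via lambda: add 7.
From 7 via lambda: add 5.
From 5 via lambda: add 11.
From 11 via lambda: add 6.
From 6 via lambda: add 14.
From 14 via lambda: add 1.
No new states can be added; the closed set is {1, 3, 5, 6, 7, 11, 14}.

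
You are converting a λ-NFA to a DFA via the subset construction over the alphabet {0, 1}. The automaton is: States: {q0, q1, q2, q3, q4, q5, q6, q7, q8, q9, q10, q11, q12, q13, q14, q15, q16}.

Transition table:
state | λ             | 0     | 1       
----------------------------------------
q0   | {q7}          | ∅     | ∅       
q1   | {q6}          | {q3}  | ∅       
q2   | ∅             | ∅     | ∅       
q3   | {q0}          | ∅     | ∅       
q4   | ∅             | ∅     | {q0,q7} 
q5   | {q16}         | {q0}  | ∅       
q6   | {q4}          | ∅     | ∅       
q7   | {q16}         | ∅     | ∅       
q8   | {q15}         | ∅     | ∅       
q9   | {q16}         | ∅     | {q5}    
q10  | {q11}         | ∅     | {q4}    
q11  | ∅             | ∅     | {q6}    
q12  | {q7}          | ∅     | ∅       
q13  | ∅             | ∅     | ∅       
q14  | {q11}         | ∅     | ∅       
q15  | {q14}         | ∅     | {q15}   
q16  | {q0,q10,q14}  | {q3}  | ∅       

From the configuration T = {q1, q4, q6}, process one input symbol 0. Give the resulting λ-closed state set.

q1 on 0 → {q3}.
No 0-transition from q4, q6.
Union after reading 0: {q3}.
Now take the λ-closure:
From q3 via λ: add q0.
From q0 via λ: add q7.
From q7 via λ: add q16.
From q16 via λ: add q10, q14.
From q10 via λ: add q11.
No new states can be added; the closed set is {q0, q3, q7, q10, q11, q14, q16}.

{q0, q3, q7, q10, q11, q14, q16}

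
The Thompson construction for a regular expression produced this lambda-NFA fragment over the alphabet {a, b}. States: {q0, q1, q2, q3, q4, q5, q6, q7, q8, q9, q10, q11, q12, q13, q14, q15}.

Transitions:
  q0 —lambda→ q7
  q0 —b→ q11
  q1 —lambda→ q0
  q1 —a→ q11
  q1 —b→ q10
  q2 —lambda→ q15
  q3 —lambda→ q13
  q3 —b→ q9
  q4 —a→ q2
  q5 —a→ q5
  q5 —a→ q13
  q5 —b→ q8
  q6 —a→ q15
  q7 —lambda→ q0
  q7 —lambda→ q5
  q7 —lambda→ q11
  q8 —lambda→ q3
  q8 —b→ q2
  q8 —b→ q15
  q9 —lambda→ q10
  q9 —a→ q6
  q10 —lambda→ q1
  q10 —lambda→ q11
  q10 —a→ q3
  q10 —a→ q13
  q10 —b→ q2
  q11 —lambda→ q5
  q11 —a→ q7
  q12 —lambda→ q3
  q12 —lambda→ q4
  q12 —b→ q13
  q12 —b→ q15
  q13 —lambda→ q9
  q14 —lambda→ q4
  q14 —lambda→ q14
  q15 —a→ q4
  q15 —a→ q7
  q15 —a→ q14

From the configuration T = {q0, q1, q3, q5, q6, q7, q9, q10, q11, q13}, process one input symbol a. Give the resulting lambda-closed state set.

{q0, q1, q3, q5, q6, q7, q9, q10, q11, q13, q15}

q1 on a → {q11}.
q5 on a → {q5, q13}.
q6 on a → {q15}.
q9 on a → {q6}.
q10 on a → {q3, q13}.
q11 on a → {q7}.
No a-transition from q0, q3, q7, q13.
Union after reading a: {q3, q5, q6, q7, q11, q13, q15}.
Now take the lambda-closure:
From q7 via lambda: add q0.
From q13 via lambda: add q9.
From q9 via lambda: add q10.
From q10 via lambda: add q1.
No new states can be added; the closed set is {q0, q1, q3, q5, q6, q7, q9, q10, q11, q13, q15}.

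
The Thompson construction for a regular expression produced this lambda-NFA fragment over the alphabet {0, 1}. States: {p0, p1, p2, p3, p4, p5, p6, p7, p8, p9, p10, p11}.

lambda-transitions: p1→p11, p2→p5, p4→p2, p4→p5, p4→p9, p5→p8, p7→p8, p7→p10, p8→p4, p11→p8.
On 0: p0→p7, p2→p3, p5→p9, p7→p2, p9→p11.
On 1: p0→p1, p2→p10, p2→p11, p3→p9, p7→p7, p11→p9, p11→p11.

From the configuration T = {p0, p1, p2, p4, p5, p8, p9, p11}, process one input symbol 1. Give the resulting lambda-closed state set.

p0 on 1 → {p1}.
p2 on 1 → {p10, p11}.
p11 on 1 → {p9, p11}.
No 1-transition from p1, p4, p5, p8, p9.
Union after reading 1: {p1, p9, p10, p11}.
Now take the lambda-closure:
From p11 via lambda: add p8.
From p8 via lambda: add p4.
From p4 via lambda: add p2, p5.
No new states can be added; the closed set is {p1, p2, p4, p5, p8, p9, p10, p11}.

{p1, p2, p4, p5, p8, p9, p10, p11}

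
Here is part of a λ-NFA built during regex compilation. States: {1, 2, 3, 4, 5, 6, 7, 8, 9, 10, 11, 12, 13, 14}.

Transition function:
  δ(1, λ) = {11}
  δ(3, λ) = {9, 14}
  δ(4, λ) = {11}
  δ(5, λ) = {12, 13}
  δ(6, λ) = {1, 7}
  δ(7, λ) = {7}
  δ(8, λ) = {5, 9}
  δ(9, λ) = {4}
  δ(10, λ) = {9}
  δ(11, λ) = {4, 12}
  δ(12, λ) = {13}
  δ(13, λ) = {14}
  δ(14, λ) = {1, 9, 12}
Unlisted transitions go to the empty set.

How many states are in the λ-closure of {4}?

Start with {4}.
From 4 via λ: add 11.
From 11 via λ: add 12.
From 12 via λ: add 13.
From 13 via λ: add 14.
From 14 via λ: add 1, 9.
λ-closure = {1, 4, 9, 11, 12, 13, 14}, which has 7 states.

7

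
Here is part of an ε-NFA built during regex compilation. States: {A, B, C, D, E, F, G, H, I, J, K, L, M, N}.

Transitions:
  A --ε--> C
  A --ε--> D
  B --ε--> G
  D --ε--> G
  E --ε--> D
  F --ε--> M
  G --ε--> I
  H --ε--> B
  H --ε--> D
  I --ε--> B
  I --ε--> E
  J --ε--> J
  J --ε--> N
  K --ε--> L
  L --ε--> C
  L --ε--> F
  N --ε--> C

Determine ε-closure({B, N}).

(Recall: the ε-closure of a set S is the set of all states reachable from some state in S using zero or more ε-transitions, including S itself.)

{B, C, D, E, G, I, N}

Start with {B, N}.
From B via ε: add G.
From N via ε: add C.
From G via ε: add I.
From I via ε: add E.
From E via ε: add D.
No new states can be added; the closed set is {B, C, D, E, G, I, N}.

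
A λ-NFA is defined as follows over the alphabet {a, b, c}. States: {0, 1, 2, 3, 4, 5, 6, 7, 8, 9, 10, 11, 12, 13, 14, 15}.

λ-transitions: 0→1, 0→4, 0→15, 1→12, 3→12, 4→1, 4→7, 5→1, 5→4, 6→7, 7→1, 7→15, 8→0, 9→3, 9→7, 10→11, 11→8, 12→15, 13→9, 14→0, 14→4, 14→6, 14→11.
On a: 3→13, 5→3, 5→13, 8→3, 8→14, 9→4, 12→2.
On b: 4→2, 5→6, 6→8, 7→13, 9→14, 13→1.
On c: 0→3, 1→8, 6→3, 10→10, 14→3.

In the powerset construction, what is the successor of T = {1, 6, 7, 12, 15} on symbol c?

1 on c → {8}.
6 on c → {3}.
No c-transition from 7, 12, 15.
Union after reading c: {3, 8}.
Now take the λ-closure:
From 3 via λ: add 12.
From 8 via λ: add 0.
From 0 via λ: add 1, 4, 15.
From 4 via λ: add 7.
No new states can be added; the closed set is {0, 1, 3, 4, 7, 8, 12, 15}.

{0, 1, 3, 4, 7, 8, 12, 15}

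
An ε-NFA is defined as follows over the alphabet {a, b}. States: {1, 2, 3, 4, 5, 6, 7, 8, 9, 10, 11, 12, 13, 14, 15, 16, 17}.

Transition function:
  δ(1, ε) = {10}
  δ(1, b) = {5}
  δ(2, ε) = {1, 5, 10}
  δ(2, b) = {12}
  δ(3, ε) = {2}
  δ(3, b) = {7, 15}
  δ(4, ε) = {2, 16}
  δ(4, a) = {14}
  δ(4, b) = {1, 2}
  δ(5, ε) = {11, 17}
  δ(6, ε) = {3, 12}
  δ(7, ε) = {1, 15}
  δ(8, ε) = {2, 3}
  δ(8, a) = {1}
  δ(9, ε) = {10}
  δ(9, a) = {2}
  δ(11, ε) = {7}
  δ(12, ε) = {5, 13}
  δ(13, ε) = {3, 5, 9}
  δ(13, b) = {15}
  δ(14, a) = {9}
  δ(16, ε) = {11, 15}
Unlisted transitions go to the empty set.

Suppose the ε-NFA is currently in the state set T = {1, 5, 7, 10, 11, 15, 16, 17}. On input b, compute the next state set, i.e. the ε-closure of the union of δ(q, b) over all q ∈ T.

{1, 5, 7, 10, 11, 15, 17}

1 on b → {5}.
No b-transition from 5, 7, 10, 11, 15, 16, 17.
Union after reading b: {5}.
Now take the ε-closure:
From 5 via ε: add 11, 17.
From 11 via ε: add 7.
From 7 via ε: add 1, 15.
From 1 via ε: add 10.
No new states can be added; the closed set is {1, 5, 7, 10, 11, 15, 17}.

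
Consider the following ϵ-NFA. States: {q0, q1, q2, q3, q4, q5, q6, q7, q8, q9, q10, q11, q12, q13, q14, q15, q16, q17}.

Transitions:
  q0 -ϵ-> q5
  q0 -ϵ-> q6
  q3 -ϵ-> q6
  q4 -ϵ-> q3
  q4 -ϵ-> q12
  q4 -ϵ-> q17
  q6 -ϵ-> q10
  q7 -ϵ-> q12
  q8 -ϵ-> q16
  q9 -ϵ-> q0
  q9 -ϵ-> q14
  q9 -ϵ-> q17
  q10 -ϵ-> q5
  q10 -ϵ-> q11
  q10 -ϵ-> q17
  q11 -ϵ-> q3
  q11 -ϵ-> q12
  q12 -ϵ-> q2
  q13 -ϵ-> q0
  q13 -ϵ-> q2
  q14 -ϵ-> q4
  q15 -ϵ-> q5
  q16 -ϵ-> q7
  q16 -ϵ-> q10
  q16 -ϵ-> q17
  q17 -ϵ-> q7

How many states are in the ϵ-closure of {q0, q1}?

11

Start with {q0, q1}.
From q0 via ϵ: add q5, q6.
From q6 via ϵ: add q10.
From q10 via ϵ: add q11, q17.
From q11 via ϵ: add q3, q12.
From q17 via ϵ: add q7.
From q12 via ϵ: add q2.
ϵ-closure = {q0, q1, q2, q3, q5, q6, q7, q10, q11, q12, q17}, which has 11 states.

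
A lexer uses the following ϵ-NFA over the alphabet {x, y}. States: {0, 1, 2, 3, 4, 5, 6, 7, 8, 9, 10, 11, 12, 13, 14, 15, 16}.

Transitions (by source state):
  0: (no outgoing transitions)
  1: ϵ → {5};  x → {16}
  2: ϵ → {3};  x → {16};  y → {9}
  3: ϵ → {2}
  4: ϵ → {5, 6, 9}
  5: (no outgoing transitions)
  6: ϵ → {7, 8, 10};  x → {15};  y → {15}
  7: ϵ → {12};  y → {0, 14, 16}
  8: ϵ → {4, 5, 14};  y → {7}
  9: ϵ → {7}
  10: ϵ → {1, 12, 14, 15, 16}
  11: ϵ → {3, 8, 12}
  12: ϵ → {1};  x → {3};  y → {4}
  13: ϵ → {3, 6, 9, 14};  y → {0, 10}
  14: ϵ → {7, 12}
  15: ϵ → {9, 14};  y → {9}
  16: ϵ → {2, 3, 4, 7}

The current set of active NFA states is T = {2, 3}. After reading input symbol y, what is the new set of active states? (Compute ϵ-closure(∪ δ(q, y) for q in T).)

2 on y → {9}.
No y-transition from 3.
Union after reading y: {9}.
Now take the ϵ-closure:
From 9 via ϵ: add 7.
From 7 via ϵ: add 12.
From 12 via ϵ: add 1.
From 1 via ϵ: add 5.
No new states can be added; the closed set is {1, 5, 7, 9, 12}.

{1, 5, 7, 9, 12}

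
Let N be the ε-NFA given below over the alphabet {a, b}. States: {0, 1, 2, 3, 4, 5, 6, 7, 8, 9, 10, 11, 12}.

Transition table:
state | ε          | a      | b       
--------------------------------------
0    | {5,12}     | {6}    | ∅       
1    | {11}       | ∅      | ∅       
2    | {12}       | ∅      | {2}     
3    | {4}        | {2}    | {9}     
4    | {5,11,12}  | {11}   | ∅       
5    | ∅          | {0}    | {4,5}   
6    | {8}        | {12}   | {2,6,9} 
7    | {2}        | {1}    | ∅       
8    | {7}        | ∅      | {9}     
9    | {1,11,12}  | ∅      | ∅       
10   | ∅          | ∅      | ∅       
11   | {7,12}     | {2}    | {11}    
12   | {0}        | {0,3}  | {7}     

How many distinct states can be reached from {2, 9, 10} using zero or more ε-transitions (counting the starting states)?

Start with {2, 9, 10}.
From 2 via ε: add 12.
From 9 via ε: add 1, 11.
From 11 via ε: add 7.
From 12 via ε: add 0.
From 0 via ε: add 5.
ε-closure = {0, 1, 2, 5, 7, 9, 10, 11, 12}, which has 9 states.

9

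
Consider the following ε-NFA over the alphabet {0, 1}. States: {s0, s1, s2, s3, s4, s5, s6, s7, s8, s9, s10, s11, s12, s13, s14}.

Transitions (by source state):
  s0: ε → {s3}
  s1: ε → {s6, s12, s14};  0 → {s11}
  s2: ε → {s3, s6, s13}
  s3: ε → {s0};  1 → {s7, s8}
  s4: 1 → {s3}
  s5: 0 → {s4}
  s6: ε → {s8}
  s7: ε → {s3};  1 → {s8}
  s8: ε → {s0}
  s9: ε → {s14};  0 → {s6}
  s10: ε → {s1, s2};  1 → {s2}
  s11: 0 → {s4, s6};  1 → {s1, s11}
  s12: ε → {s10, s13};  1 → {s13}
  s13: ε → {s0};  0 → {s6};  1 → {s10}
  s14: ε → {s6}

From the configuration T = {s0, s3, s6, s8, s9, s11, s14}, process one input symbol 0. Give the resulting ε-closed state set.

s9 on 0 → {s6}.
s11 on 0 → {s4, s6}.
No 0-transition from s0, s3, s6, s8, s14.
Union after reading 0: {s4, s6}.
Now take the ε-closure:
From s6 via ε: add s8.
From s8 via ε: add s0.
From s0 via ε: add s3.
No new states can be added; the closed set is {s0, s3, s4, s6, s8}.

{s0, s3, s4, s6, s8}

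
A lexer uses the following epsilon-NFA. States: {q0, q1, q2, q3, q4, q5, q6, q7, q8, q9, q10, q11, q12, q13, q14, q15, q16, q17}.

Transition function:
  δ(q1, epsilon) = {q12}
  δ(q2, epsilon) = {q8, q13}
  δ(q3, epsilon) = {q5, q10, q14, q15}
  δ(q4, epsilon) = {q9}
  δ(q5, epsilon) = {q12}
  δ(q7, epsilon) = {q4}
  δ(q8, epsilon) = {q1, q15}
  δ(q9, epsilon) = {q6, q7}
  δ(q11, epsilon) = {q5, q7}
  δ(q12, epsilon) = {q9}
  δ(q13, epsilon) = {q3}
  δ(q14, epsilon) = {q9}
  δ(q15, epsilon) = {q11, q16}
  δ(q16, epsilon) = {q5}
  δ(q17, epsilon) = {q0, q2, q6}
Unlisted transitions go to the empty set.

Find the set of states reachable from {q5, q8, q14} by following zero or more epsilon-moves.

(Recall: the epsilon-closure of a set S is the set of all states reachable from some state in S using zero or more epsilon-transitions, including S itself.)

Start with {q5, q8, q14}.
From q5 via epsilon: add q12.
From q8 via epsilon: add q1, q15.
From q14 via epsilon: add q9.
From q9 via epsilon: add q6, q7.
From q15 via epsilon: add q11, q16.
From q7 via epsilon: add q4.
No new states can be added; the closed set is {q1, q4, q5, q6, q7, q8, q9, q11, q12, q14, q15, q16}.

{q1, q4, q5, q6, q7, q8, q9, q11, q12, q14, q15, q16}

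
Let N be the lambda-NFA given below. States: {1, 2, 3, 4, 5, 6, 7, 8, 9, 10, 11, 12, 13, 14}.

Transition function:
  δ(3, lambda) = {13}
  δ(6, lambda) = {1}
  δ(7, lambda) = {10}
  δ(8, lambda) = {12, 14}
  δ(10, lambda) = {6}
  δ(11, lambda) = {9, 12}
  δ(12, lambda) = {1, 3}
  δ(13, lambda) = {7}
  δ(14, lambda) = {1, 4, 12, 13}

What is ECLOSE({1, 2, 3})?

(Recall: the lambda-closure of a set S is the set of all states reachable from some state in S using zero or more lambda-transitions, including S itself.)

{1, 2, 3, 6, 7, 10, 13}

Start with {1, 2, 3}.
From 3 via lambda: add 13.
From 13 via lambda: add 7.
From 7 via lambda: add 10.
From 10 via lambda: add 6.
No new states can be added; the closed set is {1, 2, 3, 6, 7, 10, 13}.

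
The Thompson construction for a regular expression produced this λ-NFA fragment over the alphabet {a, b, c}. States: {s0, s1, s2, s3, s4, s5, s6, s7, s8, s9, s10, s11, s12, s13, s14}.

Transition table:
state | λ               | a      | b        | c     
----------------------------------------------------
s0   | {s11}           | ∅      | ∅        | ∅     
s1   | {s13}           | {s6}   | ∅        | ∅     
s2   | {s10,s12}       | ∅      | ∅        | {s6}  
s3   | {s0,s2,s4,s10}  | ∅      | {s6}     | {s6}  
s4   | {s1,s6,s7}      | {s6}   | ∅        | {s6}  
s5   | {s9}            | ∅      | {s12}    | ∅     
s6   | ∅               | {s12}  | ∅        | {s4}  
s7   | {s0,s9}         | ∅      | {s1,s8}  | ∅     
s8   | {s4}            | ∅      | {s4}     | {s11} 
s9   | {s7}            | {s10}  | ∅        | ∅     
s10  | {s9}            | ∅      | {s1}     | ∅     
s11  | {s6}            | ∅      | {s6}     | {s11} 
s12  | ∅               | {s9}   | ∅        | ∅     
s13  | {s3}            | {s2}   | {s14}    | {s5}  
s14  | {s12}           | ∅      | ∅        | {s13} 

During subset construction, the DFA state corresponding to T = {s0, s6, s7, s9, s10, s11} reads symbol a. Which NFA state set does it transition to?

{s0, s6, s7, s9, s10, s11, s12}

s6 on a → {s12}.
s9 on a → {s10}.
No a-transition from s0, s7, s10, s11.
Union after reading a: {s10, s12}.
Now take the λ-closure:
From s10 via λ: add s9.
From s9 via λ: add s7.
From s7 via λ: add s0.
From s0 via λ: add s11.
From s11 via λ: add s6.
No new states can be added; the closed set is {s0, s6, s7, s9, s10, s11, s12}.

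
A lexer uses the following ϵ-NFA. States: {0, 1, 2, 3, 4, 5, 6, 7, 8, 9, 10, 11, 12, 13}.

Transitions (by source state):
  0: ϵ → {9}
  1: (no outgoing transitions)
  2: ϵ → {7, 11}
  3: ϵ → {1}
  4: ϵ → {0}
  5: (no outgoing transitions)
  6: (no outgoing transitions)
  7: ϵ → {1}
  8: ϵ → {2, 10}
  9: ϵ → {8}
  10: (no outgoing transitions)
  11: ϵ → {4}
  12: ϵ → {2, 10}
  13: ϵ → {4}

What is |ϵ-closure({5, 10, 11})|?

Start with {5, 10, 11}.
From 11 via ϵ: add 4.
From 4 via ϵ: add 0.
From 0 via ϵ: add 9.
From 9 via ϵ: add 8.
From 8 via ϵ: add 2.
From 2 via ϵ: add 7.
From 7 via ϵ: add 1.
ϵ-closure = {0, 1, 2, 4, 5, 7, 8, 9, 10, 11}, which has 10 states.

10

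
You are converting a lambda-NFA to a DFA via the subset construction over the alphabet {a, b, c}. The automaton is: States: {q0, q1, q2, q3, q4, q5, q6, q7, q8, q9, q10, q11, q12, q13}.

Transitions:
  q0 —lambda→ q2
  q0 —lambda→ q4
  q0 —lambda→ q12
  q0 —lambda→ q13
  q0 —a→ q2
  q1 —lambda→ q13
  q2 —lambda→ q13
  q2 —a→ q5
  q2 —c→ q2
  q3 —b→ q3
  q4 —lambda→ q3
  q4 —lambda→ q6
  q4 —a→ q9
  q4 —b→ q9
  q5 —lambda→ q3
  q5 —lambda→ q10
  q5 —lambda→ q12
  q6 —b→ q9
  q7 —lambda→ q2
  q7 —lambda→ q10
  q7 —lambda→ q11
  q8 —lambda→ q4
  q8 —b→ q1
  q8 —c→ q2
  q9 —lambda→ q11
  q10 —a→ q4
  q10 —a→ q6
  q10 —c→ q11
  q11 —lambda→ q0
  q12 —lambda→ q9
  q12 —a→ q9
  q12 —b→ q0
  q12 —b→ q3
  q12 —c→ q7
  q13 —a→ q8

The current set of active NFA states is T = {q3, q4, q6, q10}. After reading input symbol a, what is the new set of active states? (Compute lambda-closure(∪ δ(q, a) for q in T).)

{q0, q2, q3, q4, q6, q9, q11, q12, q13}

q4 on a → {q9}.
q10 on a → {q4, q6}.
No a-transition from q3, q6.
Union after reading a: {q4, q6, q9}.
Now take the lambda-closure:
From q4 via lambda: add q3.
From q9 via lambda: add q11.
From q11 via lambda: add q0.
From q0 via lambda: add q2, q12, q13.
No new states can be added; the closed set is {q0, q2, q3, q4, q6, q9, q11, q12, q13}.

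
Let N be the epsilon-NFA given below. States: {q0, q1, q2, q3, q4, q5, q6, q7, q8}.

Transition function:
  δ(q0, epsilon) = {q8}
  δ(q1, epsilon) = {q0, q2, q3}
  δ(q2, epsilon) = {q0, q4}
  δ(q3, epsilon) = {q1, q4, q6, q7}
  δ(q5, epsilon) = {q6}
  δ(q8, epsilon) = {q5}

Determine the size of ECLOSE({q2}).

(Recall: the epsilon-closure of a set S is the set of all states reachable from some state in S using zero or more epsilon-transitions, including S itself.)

Start with {q2}.
From q2 via epsilon: add q0, q4.
From q0 via epsilon: add q8.
From q8 via epsilon: add q5.
From q5 via epsilon: add q6.
epsilon-closure = {q0, q2, q4, q5, q6, q8}, which has 6 states.

6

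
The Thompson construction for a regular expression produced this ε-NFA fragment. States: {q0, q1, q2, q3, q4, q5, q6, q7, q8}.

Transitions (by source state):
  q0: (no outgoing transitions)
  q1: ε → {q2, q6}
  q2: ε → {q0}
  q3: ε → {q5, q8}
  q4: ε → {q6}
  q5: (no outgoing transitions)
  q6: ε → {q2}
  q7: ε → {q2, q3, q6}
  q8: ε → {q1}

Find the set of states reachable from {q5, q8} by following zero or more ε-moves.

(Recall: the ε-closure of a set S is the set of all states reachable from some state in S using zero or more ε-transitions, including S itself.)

Start with {q5, q8}.
From q8 via ε: add q1.
From q1 via ε: add q2, q6.
From q2 via ε: add q0.
No new states can be added; the closed set is {q0, q1, q2, q5, q6, q8}.

{q0, q1, q2, q5, q6, q8}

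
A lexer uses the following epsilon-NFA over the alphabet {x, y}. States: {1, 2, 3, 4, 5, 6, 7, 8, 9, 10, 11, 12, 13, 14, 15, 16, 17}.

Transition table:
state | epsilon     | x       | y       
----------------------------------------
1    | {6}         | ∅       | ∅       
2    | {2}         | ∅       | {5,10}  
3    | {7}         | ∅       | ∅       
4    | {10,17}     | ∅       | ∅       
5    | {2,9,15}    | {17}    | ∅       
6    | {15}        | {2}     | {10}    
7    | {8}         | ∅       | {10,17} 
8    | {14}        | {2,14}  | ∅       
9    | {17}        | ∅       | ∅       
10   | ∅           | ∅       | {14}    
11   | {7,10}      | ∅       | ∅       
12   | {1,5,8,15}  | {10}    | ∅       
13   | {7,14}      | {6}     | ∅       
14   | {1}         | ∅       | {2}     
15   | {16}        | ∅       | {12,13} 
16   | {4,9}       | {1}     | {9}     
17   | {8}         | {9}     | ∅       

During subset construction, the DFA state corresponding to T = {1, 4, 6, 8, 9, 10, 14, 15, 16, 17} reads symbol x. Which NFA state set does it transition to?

{1, 2, 4, 6, 8, 9, 10, 14, 15, 16, 17}

6 on x → {2}.
8 on x → {2, 14}.
16 on x → {1}.
17 on x → {9}.
No x-transition from 1, 4, 9, 10, 14, 15.
Union after reading x: {1, 2, 9, 14}.
Now take the epsilon-closure:
From 1 via epsilon: add 6.
From 9 via epsilon: add 17.
From 6 via epsilon: add 15.
From 17 via epsilon: add 8.
From 15 via epsilon: add 16.
From 16 via epsilon: add 4.
From 4 via epsilon: add 10.
No new states can be added; the closed set is {1, 2, 4, 6, 8, 9, 10, 14, 15, 16, 17}.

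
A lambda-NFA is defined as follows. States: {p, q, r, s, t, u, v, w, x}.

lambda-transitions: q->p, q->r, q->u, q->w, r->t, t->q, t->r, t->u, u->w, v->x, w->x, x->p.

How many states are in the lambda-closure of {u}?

4

Start with {u}.
From u via lambda: add w.
From w via lambda: add x.
From x via lambda: add p.
lambda-closure = {p, u, w, x}, which has 4 states.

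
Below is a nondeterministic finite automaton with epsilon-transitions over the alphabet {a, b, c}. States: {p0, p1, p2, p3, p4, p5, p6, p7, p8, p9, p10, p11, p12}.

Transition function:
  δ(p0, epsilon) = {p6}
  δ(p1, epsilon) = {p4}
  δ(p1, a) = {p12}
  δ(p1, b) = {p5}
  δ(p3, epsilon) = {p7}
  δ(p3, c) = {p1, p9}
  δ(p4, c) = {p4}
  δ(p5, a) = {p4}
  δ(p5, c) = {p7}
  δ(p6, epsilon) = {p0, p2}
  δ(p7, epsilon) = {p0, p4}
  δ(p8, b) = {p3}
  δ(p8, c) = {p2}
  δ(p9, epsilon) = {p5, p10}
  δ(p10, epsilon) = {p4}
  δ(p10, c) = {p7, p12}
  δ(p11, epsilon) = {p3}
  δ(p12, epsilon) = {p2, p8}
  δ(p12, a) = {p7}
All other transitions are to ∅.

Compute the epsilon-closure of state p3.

Start with {p3}.
From p3 via epsilon: add p7.
From p7 via epsilon: add p0, p4.
From p0 via epsilon: add p6.
From p6 via epsilon: add p2.
No new states can be added; the closed set is {p0, p2, p3, p4, p6, p7}.

{p0, p2, p3, p4, p6, p7}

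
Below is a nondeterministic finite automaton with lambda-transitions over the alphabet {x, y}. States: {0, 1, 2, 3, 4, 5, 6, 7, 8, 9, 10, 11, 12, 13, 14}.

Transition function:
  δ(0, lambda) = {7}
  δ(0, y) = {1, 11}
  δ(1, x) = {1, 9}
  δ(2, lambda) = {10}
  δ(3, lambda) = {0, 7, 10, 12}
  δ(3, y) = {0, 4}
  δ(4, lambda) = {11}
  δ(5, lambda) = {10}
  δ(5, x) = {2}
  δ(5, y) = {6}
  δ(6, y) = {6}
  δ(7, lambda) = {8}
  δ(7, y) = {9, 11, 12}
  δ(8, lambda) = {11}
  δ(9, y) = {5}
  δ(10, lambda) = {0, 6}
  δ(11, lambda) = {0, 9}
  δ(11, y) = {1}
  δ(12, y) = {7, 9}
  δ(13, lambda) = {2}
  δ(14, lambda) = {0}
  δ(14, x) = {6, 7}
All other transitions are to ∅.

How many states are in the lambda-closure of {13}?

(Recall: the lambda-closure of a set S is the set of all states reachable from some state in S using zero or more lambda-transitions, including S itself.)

Start with {13}.
From 13 via lambda: add 2.
From 2 via lambda: add 10.
From 10 via lambda: add 0, 6.
From 0 via lambda: add 7.
From 7 via lambda: add 8.
From 8 via lambda: add 11.
From 11 via lambda: add 9.
lambda-closure = {0, 2, 6, 7, 8, 9, 10, 11, 13}, which has 9 states.

9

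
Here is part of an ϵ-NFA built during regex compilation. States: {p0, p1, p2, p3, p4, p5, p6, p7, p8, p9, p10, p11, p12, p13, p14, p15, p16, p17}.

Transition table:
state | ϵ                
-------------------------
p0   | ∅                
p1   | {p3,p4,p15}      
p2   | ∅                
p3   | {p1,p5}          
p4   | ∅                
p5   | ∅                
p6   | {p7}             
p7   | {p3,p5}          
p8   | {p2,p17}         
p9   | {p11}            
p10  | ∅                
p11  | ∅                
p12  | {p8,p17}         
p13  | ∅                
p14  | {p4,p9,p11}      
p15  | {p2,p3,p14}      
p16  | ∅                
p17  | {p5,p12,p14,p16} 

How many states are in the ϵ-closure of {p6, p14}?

Start with {p6, p14}.
From p6 via ϵ: add p7.
From p14 via ϵ: add p4, p9, p11.
From p7 via ϵ: add p3, p5.
From p3 via ϵ: add p1.
From p1 via ϵ: add p15.
From p15 via ϵ: add p2.
ϵ-closure = {p1, p2, p3, p4, p5, p6, p7, p9, p11, p14, p15}, which has 11 states.

11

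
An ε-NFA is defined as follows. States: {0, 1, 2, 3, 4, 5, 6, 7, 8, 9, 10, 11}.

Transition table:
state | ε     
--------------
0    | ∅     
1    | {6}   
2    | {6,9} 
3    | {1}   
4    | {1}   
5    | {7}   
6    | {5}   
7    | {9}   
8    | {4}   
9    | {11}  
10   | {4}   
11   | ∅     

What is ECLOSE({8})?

{1, 4, 5, 6, 7, 8, 9, 11}

Start with {8}.
From 8 via ε: add 4.
From 4 via ε: add 1.
From 1 via ε: add 6.
From 6 via ε: add 5.
From 5 via ε: add 7.
From 7 via ε: add 9.
From 9 via ε: add 11.
No new states can be added; the closed set is {1, 4, 5, 6, 7, 8, 9, 11}.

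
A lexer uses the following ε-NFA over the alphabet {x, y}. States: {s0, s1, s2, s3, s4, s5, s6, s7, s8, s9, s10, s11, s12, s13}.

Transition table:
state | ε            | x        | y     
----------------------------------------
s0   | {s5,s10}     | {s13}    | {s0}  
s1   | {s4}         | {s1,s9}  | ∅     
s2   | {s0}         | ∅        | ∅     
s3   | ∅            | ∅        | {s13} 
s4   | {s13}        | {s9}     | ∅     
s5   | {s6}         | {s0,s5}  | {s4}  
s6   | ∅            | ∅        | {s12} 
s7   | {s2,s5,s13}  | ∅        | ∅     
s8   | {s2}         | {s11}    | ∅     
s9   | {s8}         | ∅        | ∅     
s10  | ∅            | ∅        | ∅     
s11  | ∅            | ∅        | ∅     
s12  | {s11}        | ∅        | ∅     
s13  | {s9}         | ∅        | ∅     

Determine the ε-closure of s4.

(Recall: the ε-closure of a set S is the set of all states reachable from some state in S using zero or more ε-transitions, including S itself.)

{s0, s2, s4, s5, s6, s8, s9, s10, s13}

Start with {s4}.
From s4 via ε: add s13.
From s13 via ε: add s9.
From s9 via ε: add s8.
From s8 via ε: add s2.
From s2 via ε: add s0.
From s0 via ε: add s5, s10.
From s5 via ε: add s6.
No new states can be added; the closed set is {s0, s2, s4, s5, s6, s8, s9, s10, s13}.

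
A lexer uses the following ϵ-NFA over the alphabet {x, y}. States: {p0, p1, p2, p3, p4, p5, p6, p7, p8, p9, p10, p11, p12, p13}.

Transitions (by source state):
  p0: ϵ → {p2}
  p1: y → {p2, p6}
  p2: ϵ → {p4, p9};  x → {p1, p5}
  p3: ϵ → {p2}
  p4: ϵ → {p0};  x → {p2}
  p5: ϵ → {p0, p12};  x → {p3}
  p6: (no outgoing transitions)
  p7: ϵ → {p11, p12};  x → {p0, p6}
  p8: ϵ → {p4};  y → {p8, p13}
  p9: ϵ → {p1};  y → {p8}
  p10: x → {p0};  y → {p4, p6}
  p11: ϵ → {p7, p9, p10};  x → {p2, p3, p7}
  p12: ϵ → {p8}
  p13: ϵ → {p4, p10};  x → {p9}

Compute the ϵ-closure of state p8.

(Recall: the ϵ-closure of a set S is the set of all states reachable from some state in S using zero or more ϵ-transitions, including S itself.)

{p0, p1, p2, p4, p8, p9}

Start with {p8}.
From p8 via ϵ: add p4.
From p4 via ϵ: add p0.
From p0 via ϵ: add p2.
From p2 via ϵ: add p9.
From p9 via ϵ: add p1.
No new states can be added; the closed set is {p0, p1, p2, p4, p8, p9}.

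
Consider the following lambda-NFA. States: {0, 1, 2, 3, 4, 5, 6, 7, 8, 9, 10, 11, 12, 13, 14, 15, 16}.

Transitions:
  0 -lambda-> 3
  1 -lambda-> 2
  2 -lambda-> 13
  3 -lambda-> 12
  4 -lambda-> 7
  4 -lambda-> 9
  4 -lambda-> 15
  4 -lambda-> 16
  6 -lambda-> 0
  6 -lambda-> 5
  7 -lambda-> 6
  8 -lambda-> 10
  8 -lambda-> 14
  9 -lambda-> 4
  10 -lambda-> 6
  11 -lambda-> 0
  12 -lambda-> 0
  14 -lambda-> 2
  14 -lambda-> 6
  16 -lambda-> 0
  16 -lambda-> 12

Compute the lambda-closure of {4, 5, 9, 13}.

{0, 3, 4, 5, 6, 7, 9, 12, 13, 15, 16}

Start with {4, 5, 9, 13}.
From 4 via lambda: add 7, 15, 16.
From 7 via lambda: add 6.
From 16 via lambda: add 0, 12.
From 0 via lambda: add 3.
No new states can be added; the closed set is {0, 3, 4, 5, 6, 7, 9, 12, 13, 15, 16}.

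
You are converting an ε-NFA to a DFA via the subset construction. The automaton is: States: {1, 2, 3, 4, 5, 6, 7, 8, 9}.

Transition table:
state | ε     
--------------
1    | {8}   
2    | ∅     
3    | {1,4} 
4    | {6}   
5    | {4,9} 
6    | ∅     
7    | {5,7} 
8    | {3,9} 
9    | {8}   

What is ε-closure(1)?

Start with {1}.
From 1 via ε: add 8.
From 8 via ε: add 3, 9.
From 3 via ε: add 4.
From 4 via ε: add 6.
No new states can be added; the closed set is {1, 3, 4, 6, 8, 9}.

{1, 3, 4, 6, 8, 9}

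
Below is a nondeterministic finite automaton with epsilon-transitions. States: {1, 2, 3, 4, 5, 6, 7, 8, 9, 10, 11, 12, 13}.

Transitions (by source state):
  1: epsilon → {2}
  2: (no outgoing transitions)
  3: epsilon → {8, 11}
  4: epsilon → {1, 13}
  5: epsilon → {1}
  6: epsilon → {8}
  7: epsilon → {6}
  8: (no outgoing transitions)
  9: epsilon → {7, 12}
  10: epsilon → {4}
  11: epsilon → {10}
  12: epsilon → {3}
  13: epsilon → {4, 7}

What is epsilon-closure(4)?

Start with {4}.
From 4 via epsilon: add 1, 13.
From 1 via epsilon: add 2.
From 13 via epsilon: add 7.
From 7 via epsilon: add 6.
From 6 via epsilon: add 8.
No new states can be added; the closed set is {1, 2, 4, 6, 7, 8, 13}.

{1, 2, 4, 6, 7, 8, 13}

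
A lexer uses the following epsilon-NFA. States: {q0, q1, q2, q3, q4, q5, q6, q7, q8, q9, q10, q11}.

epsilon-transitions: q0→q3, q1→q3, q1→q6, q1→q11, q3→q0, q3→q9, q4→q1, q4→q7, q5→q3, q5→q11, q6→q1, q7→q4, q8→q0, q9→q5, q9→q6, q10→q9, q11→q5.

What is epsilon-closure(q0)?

{q0, q1, q3, q5, q6, q9, q11}

Start with {q0}.
From q0 via epsilon: add q3.
From q3 via epsilon: add q9.
From q9 via epsilon: add q5, q6.
From q5 via epsilon: add q11.
From q6 via epsilon: add q1.
No new states can be added; the closed set is {q0, q1, q3, q5, q6, q9, q11}.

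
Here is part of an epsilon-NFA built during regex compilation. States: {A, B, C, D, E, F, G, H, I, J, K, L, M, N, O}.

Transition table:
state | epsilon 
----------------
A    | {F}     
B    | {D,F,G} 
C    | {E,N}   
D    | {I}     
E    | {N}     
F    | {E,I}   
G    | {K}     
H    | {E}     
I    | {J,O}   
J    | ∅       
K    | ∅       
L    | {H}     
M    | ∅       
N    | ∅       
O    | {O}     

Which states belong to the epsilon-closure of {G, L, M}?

Start with {G, L, M}.
From G via epsilon: add K.
From L via epsilon: add H.
From H via epsilon: add E.
From E via epsilon: add N.
No new states can be added; the closed set is {E, G, H, K, L, M, N}.

{E, G, H, K, L, M, N}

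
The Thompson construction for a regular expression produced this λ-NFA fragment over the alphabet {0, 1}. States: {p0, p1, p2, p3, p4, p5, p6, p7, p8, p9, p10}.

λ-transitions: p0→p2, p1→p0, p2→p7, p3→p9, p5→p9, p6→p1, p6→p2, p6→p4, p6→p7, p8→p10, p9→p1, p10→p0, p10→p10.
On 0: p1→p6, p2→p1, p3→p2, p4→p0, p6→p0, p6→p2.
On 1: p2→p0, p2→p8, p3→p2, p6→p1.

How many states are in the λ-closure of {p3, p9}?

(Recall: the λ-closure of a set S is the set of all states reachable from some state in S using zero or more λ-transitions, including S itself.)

Start with {p3, p9}.
From p9 via λ: add p1.
From p1 via λ: add p0.
From p0 via λ: add p2.
From p2 via λ: add p7.
λ-closure = {p0, p1, p2, p3, p7, p9}, which has 6 states.

6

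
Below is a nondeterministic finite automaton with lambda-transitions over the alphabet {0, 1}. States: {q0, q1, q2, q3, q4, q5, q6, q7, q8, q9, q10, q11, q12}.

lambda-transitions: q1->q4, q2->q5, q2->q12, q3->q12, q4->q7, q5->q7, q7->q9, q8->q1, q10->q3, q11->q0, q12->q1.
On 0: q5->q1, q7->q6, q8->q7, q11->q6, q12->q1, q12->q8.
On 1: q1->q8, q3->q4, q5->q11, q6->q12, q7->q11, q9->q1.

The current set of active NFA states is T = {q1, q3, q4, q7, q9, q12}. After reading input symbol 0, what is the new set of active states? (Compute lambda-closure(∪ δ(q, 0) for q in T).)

{q1, q4, q6, q7, q8, q9}

q7 on 0 → {q6}.
q12 on 0 → {q1, q8}.
No 0-transition from q1, q3, q4, q9.
Union after reading 0: {q1, q6, q8}.
Now take the lambda-closure:
From q1 via lambda: add q4.
From q4 via lambda: add q7.
From q7 via lambda: add q9.
No new states can be added; the closed set is {q1, q4, q6, q7, q8, q9}.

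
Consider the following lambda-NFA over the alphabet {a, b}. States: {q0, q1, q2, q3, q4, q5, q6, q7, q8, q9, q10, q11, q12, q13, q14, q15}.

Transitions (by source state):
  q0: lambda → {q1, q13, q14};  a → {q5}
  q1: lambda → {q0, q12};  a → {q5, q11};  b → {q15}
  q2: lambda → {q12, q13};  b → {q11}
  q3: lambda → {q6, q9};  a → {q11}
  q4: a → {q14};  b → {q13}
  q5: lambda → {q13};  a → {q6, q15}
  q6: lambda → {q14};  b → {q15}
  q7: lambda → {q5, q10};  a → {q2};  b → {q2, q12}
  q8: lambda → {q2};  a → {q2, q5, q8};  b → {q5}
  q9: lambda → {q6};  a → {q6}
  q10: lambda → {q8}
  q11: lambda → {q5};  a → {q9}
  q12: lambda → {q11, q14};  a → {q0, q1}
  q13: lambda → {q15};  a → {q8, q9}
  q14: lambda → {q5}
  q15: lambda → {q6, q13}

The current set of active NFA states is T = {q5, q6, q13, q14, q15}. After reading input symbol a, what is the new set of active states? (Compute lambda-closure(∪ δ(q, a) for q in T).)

{q2, q5, q6, q8, q9, q11, q12, q13, q14, q15}

q5 on a → {q6, q15}.
q13 on a → {q8, q9}.
No a-transition from q6, q14, q15.
Union after reading a: {q6, q8, q9, q15}.
Now take the lambda-closure:
From q6 via lambda: add q14.
From q8 via lambda: add q2.
From q15 via lambda: add q13.
From q2 via lambda: add q12.
From q14 via lambda: add q5.
From q12 via lambda: add q11.
No new states can be added; the closed set is {q2, q5, q6, q8, q9, q11, q12, q13, q14, q15}.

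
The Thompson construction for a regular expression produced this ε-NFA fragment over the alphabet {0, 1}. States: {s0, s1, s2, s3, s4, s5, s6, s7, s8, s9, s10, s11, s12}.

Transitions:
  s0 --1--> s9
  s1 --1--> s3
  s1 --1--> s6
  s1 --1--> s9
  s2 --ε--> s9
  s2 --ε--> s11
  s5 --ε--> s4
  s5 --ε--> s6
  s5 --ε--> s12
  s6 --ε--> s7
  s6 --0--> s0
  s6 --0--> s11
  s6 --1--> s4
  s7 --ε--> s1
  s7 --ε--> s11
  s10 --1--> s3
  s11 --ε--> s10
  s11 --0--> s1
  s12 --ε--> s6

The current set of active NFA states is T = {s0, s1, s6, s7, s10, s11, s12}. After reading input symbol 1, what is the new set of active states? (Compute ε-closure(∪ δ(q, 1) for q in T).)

s0 on 1 → {s9}.
s1 on 1 → {s3, s6, s9}.
s6 on 1 → {s4}.
s10 on 1 → {s3}.
No 1-transition from s7, s11, s12.
Union after reading 1: {s3, s4, s6, s9}.
Now take the ε-closure:
From s6 via ε: add s7.
From s7 via ε: add s1, s11.
From s11 via ε: add s10.
No new states can be added; the closed set is {s1, s3, s4, s6, s7, s9, s10, s11}.

{s1, s3, s4, s6, s7, s9, s10, s11}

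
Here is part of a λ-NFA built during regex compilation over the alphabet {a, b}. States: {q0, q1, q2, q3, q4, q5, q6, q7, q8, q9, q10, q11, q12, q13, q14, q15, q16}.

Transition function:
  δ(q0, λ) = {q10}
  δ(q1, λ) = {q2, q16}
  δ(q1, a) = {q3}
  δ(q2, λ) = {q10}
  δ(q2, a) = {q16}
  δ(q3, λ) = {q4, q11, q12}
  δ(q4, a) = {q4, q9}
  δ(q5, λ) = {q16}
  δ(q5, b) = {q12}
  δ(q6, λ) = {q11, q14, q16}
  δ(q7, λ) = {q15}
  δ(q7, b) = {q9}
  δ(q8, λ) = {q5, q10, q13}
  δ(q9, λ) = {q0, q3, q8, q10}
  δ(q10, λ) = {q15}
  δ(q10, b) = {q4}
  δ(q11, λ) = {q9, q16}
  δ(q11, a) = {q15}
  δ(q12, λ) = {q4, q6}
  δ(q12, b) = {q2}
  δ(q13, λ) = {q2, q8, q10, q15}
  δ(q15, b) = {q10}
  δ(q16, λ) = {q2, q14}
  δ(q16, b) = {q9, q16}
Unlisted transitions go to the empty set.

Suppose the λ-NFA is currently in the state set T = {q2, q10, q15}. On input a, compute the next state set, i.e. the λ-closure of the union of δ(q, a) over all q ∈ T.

q2 on a → {q16}.
No a-transition from q10, q15.
Union after reading a: {q16}.
Now take the λ-closure:
From q16 via λ: add q2, q14.
From q2 via λ: add q10.
From q10 via λ: add q15.
No new states can be added; the closed set is {q2, q10, q14, q15, q16}.

{q2, q10, q14, q15, q16}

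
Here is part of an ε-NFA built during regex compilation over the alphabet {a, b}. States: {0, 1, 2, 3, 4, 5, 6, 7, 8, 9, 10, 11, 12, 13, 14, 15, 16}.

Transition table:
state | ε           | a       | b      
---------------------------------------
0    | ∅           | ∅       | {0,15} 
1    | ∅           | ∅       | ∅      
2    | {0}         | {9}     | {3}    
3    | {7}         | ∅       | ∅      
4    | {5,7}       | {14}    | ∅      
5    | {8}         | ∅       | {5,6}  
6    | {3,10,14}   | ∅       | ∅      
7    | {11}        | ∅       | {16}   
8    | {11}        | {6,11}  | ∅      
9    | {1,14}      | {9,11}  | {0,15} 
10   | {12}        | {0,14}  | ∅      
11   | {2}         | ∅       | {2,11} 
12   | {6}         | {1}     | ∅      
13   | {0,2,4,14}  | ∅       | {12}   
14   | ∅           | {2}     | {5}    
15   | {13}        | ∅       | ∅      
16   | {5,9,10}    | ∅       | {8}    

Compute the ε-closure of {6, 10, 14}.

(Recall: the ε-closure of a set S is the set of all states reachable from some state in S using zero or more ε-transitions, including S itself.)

{0, 2, 3, 6, 7, 10, 11, 12, 14}

Start with {6, 10, 14}.
From 6 via ε: add 3.
From 10 via ε: add 12.
From 3 via ε: add 7.
From 7 via ε: add 11.
From 11 via ε: add 2.
From 2 via ε: add 0.
No new states can be added; the closed set is {0, 2, 3, 6, 7, 10, 11, 12, 14}.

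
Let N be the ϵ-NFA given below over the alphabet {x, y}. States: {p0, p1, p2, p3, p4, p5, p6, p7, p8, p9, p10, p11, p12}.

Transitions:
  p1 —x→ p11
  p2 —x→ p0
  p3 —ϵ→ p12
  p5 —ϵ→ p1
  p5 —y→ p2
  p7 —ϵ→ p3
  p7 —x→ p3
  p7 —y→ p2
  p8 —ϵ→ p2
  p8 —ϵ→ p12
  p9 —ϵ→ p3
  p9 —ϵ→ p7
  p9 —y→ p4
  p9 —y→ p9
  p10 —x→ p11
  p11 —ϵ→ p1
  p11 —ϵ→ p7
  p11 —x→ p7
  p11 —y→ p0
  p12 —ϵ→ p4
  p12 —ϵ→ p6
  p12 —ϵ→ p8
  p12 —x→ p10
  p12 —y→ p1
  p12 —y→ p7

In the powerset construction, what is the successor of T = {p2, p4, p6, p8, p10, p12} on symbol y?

{p1, p2, p3, p4, p6, p7, p8, p12}

p12 on y → {p1, p7}.
No y-transition from p2, p4, p6, p8, p10.
Union after reading y: {p1, p7}.
Now take the ϵ-closure:
From p7 via ϵ: add p3.
From p3 via ϵ: add p12.
From p12 via ϵ: add p4, p6, p8.
From p8 via ϵ: add p2.
No new states can be added; the closed set is {p1, p2, p3, p4, p6, p7, p8, p12}.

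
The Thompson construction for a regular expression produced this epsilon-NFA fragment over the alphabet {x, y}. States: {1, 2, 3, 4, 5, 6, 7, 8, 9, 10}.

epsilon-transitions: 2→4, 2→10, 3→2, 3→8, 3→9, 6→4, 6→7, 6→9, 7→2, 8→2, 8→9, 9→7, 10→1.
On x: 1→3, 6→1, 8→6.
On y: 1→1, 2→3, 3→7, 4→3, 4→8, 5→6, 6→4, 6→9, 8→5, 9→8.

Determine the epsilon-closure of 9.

{1, 2, 4, 7, 9, 10}

Start with {9}.
From 9 via epsilon: add 7.
From 7 via epsilon: add 2.
From 2 via epsilon: add 4, 10.
From 10 via epsilon: add 1.
No new states can be added; the closed set is {1, 2, 4, 7, 9, 10}.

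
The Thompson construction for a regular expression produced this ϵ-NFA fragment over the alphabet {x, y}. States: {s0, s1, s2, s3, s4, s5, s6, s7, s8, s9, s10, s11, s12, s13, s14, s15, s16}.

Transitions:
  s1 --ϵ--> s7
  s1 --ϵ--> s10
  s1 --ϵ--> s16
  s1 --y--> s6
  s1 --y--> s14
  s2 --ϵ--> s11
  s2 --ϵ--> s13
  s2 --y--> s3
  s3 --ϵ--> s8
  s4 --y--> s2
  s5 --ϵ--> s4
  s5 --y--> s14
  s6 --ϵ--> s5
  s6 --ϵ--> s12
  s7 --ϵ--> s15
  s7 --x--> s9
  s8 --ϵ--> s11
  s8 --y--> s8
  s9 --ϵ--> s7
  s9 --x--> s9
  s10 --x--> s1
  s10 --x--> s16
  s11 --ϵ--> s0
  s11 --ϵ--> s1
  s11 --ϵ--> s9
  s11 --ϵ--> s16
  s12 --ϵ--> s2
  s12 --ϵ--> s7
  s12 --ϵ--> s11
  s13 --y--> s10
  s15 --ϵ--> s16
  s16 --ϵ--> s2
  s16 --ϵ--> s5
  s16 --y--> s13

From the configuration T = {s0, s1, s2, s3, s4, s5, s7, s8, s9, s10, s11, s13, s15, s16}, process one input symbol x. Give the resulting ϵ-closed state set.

s7 on x → {s9}.
s9 on x → {s9}.
s10 on x → {s1, s16}.
No x-transition from s0, s1, s2, s3, s4, s5, s8, s11, s13, s15, s16.
Union after reading x: {s1, s9, s16}.
Now take the ϵ-closure:
From s1 via ϵ: add s7, s10.
From s16 via ϵ: add s2, s5.
From s2 via ϵ: add s11, s13.
From s5 via ϵ: add s4.
From s7 via ϵ: add s15.
From s11 via ϵ: add s0.
No new states can be added; the closed set is {s0, s1, s2, s4, s5, s7, s9, s10, s11, s13, s15, s16}.

{s0, s1, s2, s4, s5, s7, s9, s10, s11, s13, s15, s16}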